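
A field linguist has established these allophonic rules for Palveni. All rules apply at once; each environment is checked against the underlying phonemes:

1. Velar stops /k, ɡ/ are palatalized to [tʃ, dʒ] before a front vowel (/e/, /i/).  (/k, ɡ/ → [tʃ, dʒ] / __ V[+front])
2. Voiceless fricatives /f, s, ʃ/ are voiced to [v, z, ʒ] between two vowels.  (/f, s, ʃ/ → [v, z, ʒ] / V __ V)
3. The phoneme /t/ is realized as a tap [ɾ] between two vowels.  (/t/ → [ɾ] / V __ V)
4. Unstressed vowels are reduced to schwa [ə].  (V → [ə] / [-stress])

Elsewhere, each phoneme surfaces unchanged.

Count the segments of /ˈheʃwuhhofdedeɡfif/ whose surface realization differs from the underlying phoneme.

Segments that undergo a rule: /u/ → [ə] (rule 4); /o/ → [ə] (rule 4); /e/ → [ə] (rule 4); /e/ → [ə] (rule 4); /i/ → [ə] (rule 4).
All other segments surface unchanged.

5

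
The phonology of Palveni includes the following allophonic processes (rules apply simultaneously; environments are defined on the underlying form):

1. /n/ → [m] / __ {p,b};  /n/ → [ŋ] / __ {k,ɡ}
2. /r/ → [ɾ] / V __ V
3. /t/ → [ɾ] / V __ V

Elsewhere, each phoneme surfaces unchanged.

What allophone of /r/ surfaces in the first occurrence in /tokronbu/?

/r/ (between /k/ and /o/): rule 2 targets it, but not between two vowels → unchanged [r].

[r]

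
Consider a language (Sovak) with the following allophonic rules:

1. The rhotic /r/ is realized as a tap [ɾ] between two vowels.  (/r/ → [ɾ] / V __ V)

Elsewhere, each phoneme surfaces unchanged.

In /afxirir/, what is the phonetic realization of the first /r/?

Rule 1 applies to /r/ (between /i/ and /i/: between two vowels) → [ɾ].

[ɾ]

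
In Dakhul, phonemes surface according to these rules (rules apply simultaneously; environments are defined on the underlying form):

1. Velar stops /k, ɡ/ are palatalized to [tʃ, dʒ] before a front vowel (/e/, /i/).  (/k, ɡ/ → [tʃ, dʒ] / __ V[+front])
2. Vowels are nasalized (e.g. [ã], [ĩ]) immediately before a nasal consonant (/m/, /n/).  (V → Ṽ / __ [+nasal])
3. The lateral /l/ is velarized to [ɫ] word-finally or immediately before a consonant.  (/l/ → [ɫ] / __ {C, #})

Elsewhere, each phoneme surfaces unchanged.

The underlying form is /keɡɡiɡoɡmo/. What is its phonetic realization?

[tʃeɡdʒiɡoɡmo]

/k/ — word-initial, before a front vowel — surfaces as [tʃ] (rule 1).
/e/ (between /k/ and /ɡ/): rule 2 targets it, but not before a nasal consonant → unchanged [e].
/ɡ/ (between /e/ and /ɡ/) fails the environment for rule 1, so it stays [ɡ].
Rule 1 applies to /ɡ/ (between /ɡ/ and /i/: before a front vowel) → [dʒ].
/i/ (between /ɡ/ and /ɡ/) fails the environment for rule 2, so it stays [i].
/ɡ/ (between /i/ and /o/) fails the environment for rule 1, so it stays [ɡ].
/o/ (between /ɡ/ and /ɡ/) fails the environment for rule 2, so it stays [o].
/ɡ/ — between /o/ and /m/; rule 1 does not apply here → [ɡ].
/m/ — not in any rule's target class → [m].
/o/ (word-final): rule 2 targets it, but not before a nasal consonant → unchanged [o].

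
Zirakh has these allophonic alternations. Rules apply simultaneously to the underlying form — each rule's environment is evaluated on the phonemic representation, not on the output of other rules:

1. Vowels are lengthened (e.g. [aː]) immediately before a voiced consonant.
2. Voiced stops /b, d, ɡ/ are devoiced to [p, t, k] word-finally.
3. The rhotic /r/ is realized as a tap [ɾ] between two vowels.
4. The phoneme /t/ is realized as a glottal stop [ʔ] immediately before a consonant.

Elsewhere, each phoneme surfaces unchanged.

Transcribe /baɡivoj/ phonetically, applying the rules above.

[baːɡiːvoːj]

/b/ (word-initial) is in the target of rule 2 but the environment (word-finally) is not met → [b].
/a/ (between /b/ and /ɡ/) occurs before a voiced consonant → [aː] by rule 1.
/ɡ/ — between /a/ and /i/; rule 2 does not apply here → [ɡ].
/i/ — between /ɡ/ and /v/, before a voiced consonant — surfaces as [iː] (rule 1).
/o/ (between /v/ and /j/): before a voiced consonant, so rule 1 applies → [oː].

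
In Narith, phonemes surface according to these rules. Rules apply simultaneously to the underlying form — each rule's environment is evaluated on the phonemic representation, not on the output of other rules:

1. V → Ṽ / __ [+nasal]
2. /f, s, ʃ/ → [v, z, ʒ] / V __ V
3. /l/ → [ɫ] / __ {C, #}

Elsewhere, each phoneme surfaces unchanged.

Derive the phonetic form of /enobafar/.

[ẽnobavar]

/e/ (word-initial): before a nasal consonant, so rule 1 applies → [ẽ].
/n/ — not in any rule's target class → [n].
/o/ (between /n/ and /b/) is in the target of rule 1 but the environment (before a nasal consonant) is not met → [o].
/b/ (between /o/ and /a/) is unaffected → [b].
/a/ (between /b/ and /f/): rule 1 targets it, but not before a nasal consonant → unchanged [a].
/f/ (between /a/ and /a/) occurs between two vowels → [v] by rule 2.
/a/ — between /f/ and /r/; rule 1 does not apply here → [a].
/r/ (word-final): no rule targets it → [r].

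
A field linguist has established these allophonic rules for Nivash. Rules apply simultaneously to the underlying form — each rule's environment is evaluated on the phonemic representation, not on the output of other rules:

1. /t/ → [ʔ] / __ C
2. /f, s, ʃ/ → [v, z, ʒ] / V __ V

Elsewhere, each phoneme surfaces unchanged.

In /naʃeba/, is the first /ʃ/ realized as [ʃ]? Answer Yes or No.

/ʃ/ — between /a/ and /e/, between two vowels — surfaces as [ʒ] (rule 2).
The actual realization is [ʒ], not [ʃ].

No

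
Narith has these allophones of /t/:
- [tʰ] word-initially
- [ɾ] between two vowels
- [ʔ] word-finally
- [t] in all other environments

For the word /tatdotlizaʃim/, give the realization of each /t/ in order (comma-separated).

[tʰ], [t], [t]

Occurrence 1 (position 1): word-initially → [tʰ].
Occurrence 2 (position 3): no conditioning environment matches → elsewhere allophone [t].
Occurrence 3 (position 6): no conditioning environment matches → elsewhere allophone [t].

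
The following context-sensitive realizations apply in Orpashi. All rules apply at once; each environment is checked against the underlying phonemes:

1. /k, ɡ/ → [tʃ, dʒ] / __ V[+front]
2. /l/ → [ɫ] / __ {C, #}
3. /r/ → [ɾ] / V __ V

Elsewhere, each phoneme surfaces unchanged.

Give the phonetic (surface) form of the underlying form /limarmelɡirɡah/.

/l/ — word-initial; rule 2 does not apply here → [l].
/i/ — not in any rule's target class → [i].
/m/ (between /i/ and /a/) is unaffected → [m].
/a/ stays [a].
/r/ (between /a/ and /m/) fails the environment for rule 3, so it stays [r].
/m/ stays [m].
/e/ — not in any rule's target class → [e].
/l/ meets the environment for rule 2 (word-finally or immediately before a consonant) → [ɫ].
/ɡ/ — between /l/ and /i/, before a front vowel — surfaces as [dʒ] (rule 1).
/i/ — not in any rule's target class → [i].
/r/ (between /i/ and /ɡ/): rule 3 targets it, but not between two vowels → unchanged [r].
/ɡ/ — between /r/ and /a/; rule 1 does not apply here → [ɡ].
/a/ (between /ɡ/ and /h/) is unaffected → [a].
/h/ (word-final): no rule targets it → [h].

[limarmeɫdʒirɡah]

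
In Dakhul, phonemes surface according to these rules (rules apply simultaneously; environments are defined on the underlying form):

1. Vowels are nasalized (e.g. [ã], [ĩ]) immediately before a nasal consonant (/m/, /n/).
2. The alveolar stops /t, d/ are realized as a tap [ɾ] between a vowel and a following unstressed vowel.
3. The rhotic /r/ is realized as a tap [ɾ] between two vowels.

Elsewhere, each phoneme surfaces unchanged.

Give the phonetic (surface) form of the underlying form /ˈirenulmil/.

[ˈiɾẽnulmil]

/i/ (word-initial) fails the environment for rule 1, so it stays [i].
/r/ — between /i/ and /e/, between two vowels — surfaces as [ɾ] (rule 3).
/e/ (between /r/ and /n/): before a nasal consonant, so rule 1 applies → [ẽ].
/n/ (between /e/ and /u/): no rule targets it → [n].
/u/ (between /n/ and /l/) fails the environment for rule 1, so it stays [u].
/l/ (between /u/ and /m/): no rule targets it → [l].
/m/ — not in any rule's target class → [m].
/i/ (between /m/ and /l/) fails the environment for rule 1, so it stays [i].
/l/ (word-final) is unaffected → [l].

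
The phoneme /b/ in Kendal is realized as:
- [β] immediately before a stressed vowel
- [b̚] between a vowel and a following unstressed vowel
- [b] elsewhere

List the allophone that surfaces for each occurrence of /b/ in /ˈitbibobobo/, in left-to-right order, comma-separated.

[b], [b̚], [b̚], [b̚]

Occurrence 1 (position 3): no conditioning environment matches → elsewhere allophone [b].
Occurrence 2 (position 5): between a vowel and a following unstressed vowel → [b̚].
Occurrence 3 (position 7): between a vowel and a following unstressed vowel → [b̚].
Occurrence 4 (position 9): between a vowel and a following unstressed vowel → [b̚].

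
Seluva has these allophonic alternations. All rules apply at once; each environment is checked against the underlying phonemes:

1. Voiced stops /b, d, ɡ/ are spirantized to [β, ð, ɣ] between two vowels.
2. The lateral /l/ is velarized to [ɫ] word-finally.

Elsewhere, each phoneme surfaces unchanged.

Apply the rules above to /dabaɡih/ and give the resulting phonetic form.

/d/ (word-initial) fails the environment for rule 1, so it stays [d].
/a/ — not in any rule's target class → [a].
/b/ (between /a/ and /a/) occurs between two vowels → [β] by rule 1.
/a/ (between /b/ and /ɡ/) is unaffected → [a].
/ɡ/ (between /a/ and /i/) occurs between two vowels → [ɣ] by rule 1.
/i/ stays [i].
/h/ — not in any rule's target class → [h].

[daβaɣih]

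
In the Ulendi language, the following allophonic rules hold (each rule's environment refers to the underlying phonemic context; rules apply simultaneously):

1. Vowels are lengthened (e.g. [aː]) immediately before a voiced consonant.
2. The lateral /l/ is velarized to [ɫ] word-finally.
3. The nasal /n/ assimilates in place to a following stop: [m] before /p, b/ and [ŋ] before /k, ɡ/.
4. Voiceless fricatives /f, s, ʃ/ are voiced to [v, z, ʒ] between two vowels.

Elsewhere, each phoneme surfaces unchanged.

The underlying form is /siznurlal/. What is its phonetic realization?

/s/ — word-initial; rule 4 does not apply here → [s].
Rule 1 applies to /i/ (between /s/ and /z/: before a voiced consonant) → [iː].
/n/ — between /z/ and /u/; rule 3 does not apply here → [n].
Rule 1 applies to /u/ (between /n/ and /r/: before a voiced consonant) → [uː].
/l/ (between /r/ and /a/) fails the environment for rule 2, so it stays [l].
/a/ (between /l/ and /l/) occurs before a voiced consonant → [aː] by rule 1.
Rule 2 applies to /l/ (word-final: word-finally) → [ɫ].

[siːznuːrlaːɫ]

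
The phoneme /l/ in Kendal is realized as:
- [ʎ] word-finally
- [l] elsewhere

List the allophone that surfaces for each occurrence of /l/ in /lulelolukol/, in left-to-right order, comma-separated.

Occurrence 1 (position 1): no conditioning environment matches → elsewhere allophone [l].
Occurrence 2 (position 3): no conditioning environment matches → elsewhere allophone [l].
Occurrence 3 (position 5): no conditioning environment matches → elsewhere allophone [l].
Occurrence 4 (position 7): no conditioning environment matches → elsewhere allophone [l].
Occurrence 5 (position 11): word-finally → [ʎ].

[l], [l], [l], [l], [ʎ]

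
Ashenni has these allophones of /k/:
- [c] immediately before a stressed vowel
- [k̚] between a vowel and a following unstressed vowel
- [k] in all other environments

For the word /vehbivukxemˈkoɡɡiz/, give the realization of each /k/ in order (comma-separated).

Occurrence 1 (position 8): no conditioning environment matches → elsewhere allophone [k].
Occurrence 2 (position 12): immediately before a stressed vowel → [c].

[k], [c]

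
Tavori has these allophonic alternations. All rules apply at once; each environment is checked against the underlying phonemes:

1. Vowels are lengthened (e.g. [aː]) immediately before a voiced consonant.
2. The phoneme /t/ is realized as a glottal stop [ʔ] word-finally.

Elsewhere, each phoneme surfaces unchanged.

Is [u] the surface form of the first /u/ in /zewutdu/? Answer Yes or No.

/u/ (between /w/ and /t/) fails the environment for rule 1, so it stays [u].
The actual realization is [u], which matches [u].

Yes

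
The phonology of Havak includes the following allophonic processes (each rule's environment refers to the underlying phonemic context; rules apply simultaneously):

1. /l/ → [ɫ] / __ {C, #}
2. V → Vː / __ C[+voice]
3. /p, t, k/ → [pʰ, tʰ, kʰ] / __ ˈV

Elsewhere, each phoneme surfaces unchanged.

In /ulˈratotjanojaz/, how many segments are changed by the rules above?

5

Segments that undergo a rule: /u/ → [uː] (rule 2); /l/ → [ɫ] (rule 1); /a/ → [aː] (rule 2); /o/ → [oː] (rule 2); /a/ → [aː] (rule 2).
All other segments surface unchanged.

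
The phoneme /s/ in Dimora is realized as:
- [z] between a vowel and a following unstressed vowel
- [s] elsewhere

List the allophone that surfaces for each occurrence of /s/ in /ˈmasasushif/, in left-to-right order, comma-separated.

[z], [z], [s]

Occurrence 1 (position 3): between a vowel and a following unstressed vowel → [z].
Occurrence 2 (position 5): between a vowel and a following unstressed vowel → [z].
Occurrence 3 (position 7): no conditioning environment matches → elsewhere allophone [s].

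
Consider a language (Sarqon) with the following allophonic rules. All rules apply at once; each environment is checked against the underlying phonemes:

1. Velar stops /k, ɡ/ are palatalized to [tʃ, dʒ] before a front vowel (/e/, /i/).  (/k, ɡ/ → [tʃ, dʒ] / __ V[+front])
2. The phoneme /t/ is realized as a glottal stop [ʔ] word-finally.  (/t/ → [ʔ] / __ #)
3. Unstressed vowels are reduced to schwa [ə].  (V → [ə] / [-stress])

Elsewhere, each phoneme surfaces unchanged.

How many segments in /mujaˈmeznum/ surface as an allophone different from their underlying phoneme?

Segments that undergo a rule: /u/ → [ə] (rule 3); /a/ → [ə] (rule 3); /u/ → [ə] (rule 3).
All other segments surface unchanged.

3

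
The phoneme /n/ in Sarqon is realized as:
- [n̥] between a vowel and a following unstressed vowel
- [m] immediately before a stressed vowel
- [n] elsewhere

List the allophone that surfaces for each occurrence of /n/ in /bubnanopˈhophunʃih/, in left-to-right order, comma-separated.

[n], [n̥], [n]

Occurrence 1 (position 4): no conditioning environment matches → elsewhere allophone [n].
Occurrence 2 (position 6): between a vowel and a following unstressed vowel → [n̥].
Occurrence 3 (position 14): no conditioning environment matches → elsewhere allophone [n].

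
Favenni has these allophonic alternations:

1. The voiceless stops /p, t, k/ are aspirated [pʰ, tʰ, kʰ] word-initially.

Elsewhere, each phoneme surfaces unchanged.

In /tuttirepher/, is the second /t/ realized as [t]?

Yes

/t/ — between /u/ and /t/; rule 1 does not apply here → [t].
The actual realization is [t], which matches [t].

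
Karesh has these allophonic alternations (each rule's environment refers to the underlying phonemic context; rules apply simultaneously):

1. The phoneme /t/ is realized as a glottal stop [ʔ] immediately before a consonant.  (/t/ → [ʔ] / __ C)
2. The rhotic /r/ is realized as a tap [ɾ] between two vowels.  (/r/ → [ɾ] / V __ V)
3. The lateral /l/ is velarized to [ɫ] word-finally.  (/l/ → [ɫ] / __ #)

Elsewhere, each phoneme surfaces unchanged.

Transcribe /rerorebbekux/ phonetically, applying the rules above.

/r/ (word-initial) is in the target of rule 2 but the environment (between two vowels) is not met → [r].
/e/ — not in any rule's target class → [e].
/r/ meets the environment for rule 2 (between two vowels) → [ɾ].
/o/ stays [o].
/r/ (between /o/ and /e/): between two vowels, so rule 2 applies → [ɾ].
/e/ (between /r/ and /b/) is unaffected → [e].
/b/ (between /e/ and /b/): no rule targets it → [b].
/b/ — not in any rule's target class → [b].
/e/ — not in any rule's target class → [e].
/k/ (between /e/ and /u/) is unaffected → [k].
/u/ — not in any rule's target class → [u].
/x/ (word-final): no rule targets it → [x].

[reɾoɾebbekux]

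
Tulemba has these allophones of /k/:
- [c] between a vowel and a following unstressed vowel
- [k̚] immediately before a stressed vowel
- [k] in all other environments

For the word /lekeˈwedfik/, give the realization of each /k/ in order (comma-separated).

Occurrence 1 (position 3): between a vowel and a following unstressed vowel → [c].
Occurrence 2 (position 10): no conditioning environment matches → elsewhere allophone [k].

[c], [k]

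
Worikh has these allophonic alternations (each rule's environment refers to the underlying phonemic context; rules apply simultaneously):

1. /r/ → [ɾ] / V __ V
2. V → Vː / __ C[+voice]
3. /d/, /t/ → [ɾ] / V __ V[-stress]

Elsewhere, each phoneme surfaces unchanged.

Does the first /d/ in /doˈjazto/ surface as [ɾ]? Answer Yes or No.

/d/ — word-initial; rule 3 does not apply here → [d].
The actual realization is [d], not [ɾ].

No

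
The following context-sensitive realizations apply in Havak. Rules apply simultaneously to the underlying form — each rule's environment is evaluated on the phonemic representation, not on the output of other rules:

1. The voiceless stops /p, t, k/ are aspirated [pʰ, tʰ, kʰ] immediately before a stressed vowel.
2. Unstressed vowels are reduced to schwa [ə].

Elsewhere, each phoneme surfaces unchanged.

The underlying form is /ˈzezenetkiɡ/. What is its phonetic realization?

[ˈzezənətkəɡ]

/z/ (word-initial) is unaffected → [z].
/e/ (between /z/ and /z/): rule 2 targets it, but not in an unstressed syllable → unchanged [e].
/z/ stays [z].
/e/ (between /z/ and /n/): in an unstressed syllable, so rule 2 applies → [ə].
/n/ stays [n].
/e/ — between /n/ and /t/, in an unstressed syllable — surfaces as [ə] (rule 2).
/t/ (between /e/ and /k/): rule 1 targets it, but not immediately before a stressed vowel → unchanged [t].
/k/ — between /t/ and /i/; rule 1 does not apply here → [k].
/i/ (between /k/ and /ɡ/) occurs in an unstressed syllable → [ə] by rule 2.
/ɡ/ (word-final): no rule targets it → [ɡ].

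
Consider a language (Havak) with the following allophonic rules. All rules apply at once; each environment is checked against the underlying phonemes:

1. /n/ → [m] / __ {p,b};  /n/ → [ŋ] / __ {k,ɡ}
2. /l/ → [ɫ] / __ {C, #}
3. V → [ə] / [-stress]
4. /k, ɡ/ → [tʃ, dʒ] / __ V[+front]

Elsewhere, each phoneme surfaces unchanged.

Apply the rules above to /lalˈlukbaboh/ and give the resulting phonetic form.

/l/ (word-initial): rule 2 targets it, but not word-finally or immediately before a consonant → unchanged [l].
/a/ — between /l/ and /l/, in an unstressed syllable — surfaces as [ə] (rule 3).
/l/ meets the environment for rule 2 (word-finally or immediately before a consonant) → [ɫ].
/l/ (between /l/ and /u/): rule 2 targets it, but not word-finally or immediately before a consonant → unchanged [l].
/u/ (between /l/ and /k/) fails the environment for rule 3, so it stays [u].
/k/ (between /u/ and /b/): rule 4 targets it, but not before a front vowel → unchanged [k].
/b/ (between /k/ and /a/): no rule targets it → [b].
/a/ (between /b/ and /b/): in an unstressed syllable, so rule 3 applies → [ə].
/b/ (between /a/ and /o/) is unaffected → [b].
/o/ meets the environment for rule 3 (in an unstressed syllable) → [ə].
/h/ (word-final): no rule targets it → [h].

[ləɫˈlukbəbəh]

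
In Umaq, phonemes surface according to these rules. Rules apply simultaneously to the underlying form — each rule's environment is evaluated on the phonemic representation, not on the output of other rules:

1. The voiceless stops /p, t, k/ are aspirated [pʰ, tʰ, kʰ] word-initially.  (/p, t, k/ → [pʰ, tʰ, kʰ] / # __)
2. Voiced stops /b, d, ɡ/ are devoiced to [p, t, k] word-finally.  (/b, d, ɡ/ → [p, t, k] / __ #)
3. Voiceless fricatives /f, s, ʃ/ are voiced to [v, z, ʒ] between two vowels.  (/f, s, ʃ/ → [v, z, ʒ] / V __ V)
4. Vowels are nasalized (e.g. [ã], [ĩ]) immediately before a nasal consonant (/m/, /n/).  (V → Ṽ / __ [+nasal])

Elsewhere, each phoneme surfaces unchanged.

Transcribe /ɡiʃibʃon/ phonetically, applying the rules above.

/ɡ/ (word-initial): rule 2 targets it, but not word-finally → unchanged [ɡ].
/i/ — between /ɡ/ and /ʃ/; rule 4 does not apply here → [i].
/ʃ/ (between /i/ and /i/): between two vowels, so rule 3 applies → [ʒ].
/i/ (between /ʃ/ and /b/): rule 4 targets it, but not before a nasal consonant → unchanged [i].
/b/ (between /i/ and /ʃ/) fails the environment for rule 2, so it stays [b].
/ʃ/ (between /b/ and /o/): rule 3 targets it, but not between two vowels → unchanged [ʃ].
/o/ (between /ʃ/ and /n/) occurs before a nasal consonant → [õ] by rule 4.
/n/ — not in any rule's target class → [n].

[ɡiʒibʃõn]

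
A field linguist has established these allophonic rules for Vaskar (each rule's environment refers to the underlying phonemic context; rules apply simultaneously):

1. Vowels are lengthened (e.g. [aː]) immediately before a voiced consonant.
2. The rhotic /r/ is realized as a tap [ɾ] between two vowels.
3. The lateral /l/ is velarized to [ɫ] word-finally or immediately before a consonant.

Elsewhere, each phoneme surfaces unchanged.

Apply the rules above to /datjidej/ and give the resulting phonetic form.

[datjiːdeːj]

/a/ (between /d/ and /t/) is in the target of rule 1 but the environment (before a voiced consonant) is not met → [a].
Rule 1 applies to /i/ (between /j/ and /d/: before a voiced consonant) → [iː].
/e/ meets the environment for rule 1 (before a voiced consonant) → [eː].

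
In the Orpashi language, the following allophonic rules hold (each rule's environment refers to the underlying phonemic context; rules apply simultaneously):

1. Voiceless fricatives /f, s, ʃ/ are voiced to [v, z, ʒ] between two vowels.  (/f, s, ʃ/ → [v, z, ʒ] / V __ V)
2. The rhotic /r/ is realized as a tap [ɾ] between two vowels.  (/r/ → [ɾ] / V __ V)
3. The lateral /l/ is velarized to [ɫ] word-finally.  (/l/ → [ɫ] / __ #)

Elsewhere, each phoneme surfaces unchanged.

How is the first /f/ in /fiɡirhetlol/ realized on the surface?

/f/ (word-initial) is in the target of rule 1 but the environment (between two vowels) is not met → [f].

[f]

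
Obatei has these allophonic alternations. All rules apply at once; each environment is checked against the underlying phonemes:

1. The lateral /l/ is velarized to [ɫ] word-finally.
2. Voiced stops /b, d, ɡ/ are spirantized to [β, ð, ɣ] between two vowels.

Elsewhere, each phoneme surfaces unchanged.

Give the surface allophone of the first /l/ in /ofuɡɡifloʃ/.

[l]

/l/ (between /f/ and /o/) is in the target of rule 1 but the environment (word-finally) is not met → [l].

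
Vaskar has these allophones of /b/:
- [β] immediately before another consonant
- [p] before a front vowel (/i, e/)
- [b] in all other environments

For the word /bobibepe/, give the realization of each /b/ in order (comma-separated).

Occurrence 1 (position 1): no conditioning environment matches → elsewhere allophone [b].
Occurrence 2 (position 3): before a front vowel (/i, e/) → [p].
Occurrence 3 (position 5): before a front vowel (/i, e/) → [p].

[b], [p], [p]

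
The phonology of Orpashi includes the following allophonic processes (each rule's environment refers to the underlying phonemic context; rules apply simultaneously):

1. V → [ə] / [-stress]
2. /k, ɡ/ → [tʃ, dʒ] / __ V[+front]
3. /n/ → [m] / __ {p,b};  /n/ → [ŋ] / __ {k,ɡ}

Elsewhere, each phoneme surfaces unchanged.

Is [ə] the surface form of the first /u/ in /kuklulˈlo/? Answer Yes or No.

Yes

/u/ meets the environment for rule 1 (in an unstressed syllable) → [ə].
The actual realization is [ə], which matches [ə].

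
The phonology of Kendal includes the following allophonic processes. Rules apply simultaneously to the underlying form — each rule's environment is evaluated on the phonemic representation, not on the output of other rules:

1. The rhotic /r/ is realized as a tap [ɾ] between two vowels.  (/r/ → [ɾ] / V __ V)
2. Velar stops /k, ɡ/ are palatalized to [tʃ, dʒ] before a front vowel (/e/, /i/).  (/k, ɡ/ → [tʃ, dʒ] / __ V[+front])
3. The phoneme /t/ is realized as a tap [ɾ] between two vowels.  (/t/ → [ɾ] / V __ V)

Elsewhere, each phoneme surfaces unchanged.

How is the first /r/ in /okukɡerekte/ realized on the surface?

[ɾ]

/r/ (between /e/ and /e/) occurs between two vowels → [ɾ] by rule 1.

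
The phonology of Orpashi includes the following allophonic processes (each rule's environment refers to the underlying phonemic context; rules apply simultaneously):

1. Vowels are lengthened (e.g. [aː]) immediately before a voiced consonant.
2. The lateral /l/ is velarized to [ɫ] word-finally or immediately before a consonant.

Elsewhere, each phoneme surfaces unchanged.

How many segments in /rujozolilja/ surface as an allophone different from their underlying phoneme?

Segments that undergo a rule: /u/ → [uː] (rule 1); /o/ → [oː] (rule 1); /o/ → [oː] (rule 1); /i/ → [iː] (rule 1); /l/ → [ɫ] (rule 2).
All other segments surface unchanged.

5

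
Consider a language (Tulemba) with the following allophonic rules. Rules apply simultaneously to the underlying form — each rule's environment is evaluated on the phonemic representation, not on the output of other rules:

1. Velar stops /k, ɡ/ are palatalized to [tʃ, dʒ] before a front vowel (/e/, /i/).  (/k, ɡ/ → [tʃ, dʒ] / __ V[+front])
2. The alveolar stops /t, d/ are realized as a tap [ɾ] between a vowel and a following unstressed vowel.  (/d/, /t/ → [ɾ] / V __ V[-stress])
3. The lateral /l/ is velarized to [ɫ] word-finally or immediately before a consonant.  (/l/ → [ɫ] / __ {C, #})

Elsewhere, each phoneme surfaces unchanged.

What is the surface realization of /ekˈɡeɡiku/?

/e/ stays [e].
/k/ (between /e/ and /ɡ/) is in the target of rule 1 but the environment (before a front vowel) is not met → [k].
/ɡ/ meets the environment for rule 1 (before a front vowel) → [dʒ].
/e/ — not in any rule's target class → [e].
/ɡ/ meets the environment for rule 1 (before a front vowel) → [dʒ].
/i/ — not in any rule's target class → [i].
/k/ (between /i/ and /u/) fails the environment for rule 1, so it stays [k].
/u/ — not in any rule's target class → [u].

[ekˈdʒedʒiku]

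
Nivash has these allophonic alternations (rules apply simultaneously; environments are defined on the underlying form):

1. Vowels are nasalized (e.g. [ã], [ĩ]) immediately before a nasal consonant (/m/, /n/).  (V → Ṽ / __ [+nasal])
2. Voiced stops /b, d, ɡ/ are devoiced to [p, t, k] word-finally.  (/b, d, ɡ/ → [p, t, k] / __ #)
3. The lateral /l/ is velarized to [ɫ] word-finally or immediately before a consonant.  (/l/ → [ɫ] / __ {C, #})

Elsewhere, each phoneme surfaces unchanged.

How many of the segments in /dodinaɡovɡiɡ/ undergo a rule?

Segments that undergo a rule: /i/ → [ĩ] (rule 1); /ɡ/ → [k] (rule 2).
All other segments surface unchanged.

2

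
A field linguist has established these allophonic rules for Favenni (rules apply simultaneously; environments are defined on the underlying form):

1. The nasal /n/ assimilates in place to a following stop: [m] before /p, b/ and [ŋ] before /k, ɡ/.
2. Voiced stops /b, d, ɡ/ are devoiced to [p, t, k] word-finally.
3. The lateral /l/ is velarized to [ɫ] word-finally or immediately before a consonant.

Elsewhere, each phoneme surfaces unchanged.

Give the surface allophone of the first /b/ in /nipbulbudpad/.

/b/ — between /p/ and /u/; rule 2 does not apply here → [b].

[b]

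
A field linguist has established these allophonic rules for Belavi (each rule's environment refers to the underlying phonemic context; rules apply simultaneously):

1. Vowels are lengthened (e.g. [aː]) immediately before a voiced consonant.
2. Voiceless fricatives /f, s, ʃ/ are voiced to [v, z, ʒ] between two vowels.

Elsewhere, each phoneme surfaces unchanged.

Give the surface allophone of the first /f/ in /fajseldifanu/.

[f]

/f/ — word-initial; rule 2 does not apply here → [f].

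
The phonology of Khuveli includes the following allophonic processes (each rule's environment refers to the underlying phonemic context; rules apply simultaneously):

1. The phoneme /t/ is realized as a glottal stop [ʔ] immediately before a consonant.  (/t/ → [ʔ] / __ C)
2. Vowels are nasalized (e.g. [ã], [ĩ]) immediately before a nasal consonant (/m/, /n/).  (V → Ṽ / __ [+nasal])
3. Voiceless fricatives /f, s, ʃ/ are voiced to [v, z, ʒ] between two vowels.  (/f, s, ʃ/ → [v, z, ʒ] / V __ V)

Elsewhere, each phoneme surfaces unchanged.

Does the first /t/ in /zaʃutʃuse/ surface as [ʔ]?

/t/ — between /u/ and /ʃ/, immediately before a consonant — surfaces as [ʔ] (rule 1).
The actual realization is [ʔ], which matches [ʔ].

Yes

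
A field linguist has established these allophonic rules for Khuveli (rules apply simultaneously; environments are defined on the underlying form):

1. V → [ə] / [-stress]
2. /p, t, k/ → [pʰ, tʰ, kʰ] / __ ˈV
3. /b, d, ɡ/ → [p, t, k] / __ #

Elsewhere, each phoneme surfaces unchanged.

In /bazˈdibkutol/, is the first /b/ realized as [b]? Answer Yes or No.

/b/ (word-initial) is in the target of rule 3 but the environment (word-finally) is not met → [b].
The actual realization is [b], which matches [b].

Yes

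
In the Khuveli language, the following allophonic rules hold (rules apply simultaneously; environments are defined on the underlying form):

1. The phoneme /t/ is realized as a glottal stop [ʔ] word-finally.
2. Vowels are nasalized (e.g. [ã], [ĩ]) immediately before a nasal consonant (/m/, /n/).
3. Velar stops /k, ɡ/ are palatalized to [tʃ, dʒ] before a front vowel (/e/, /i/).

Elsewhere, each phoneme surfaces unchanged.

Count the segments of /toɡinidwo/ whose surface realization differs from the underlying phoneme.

Segments that undergo a rule: /ɡ/ → [dʒ] (rule 3); /i/ → [ĩ] (rule 2).
All other segments surface unchanged.

2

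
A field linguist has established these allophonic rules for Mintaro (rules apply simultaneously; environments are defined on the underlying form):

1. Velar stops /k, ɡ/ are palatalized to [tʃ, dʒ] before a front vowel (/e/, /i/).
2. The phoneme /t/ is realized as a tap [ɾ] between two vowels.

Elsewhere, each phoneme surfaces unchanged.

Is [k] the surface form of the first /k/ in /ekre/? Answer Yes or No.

/k/ — between /e/ and /r/; rule 1 does not apply here → [k].
The actual realization is [k], which matches [k].

Yes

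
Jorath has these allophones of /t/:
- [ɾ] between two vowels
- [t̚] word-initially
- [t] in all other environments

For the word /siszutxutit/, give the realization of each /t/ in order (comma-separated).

[t], [ɾ], [t]

Occurrence 1 (position 6): no conditioning environment matches → elsewhere allophone [t].
Occurrence 2 (position 9): between two vowels → [ɾ].
Occurrence 3 (position 11): no conditioning environment matches → elsewhere allophone [t].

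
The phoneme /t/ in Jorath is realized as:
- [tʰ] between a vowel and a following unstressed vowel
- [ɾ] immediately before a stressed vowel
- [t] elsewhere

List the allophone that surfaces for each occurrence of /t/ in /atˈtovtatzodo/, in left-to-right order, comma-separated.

Occurrence 1 (position 2): no conditioning environment matches → elsewhere allophone [t].
Occurrence 2 (position 3): immediately before a stressed vowel → [ɾ].
Occurrence 3 (position 6): no conditioning environment matches → elsewhere allophone [t].
Occurrence 4 (position 8): no conditioning environment matches → elsewhere allophone [t].

[t], [ɾ], [t], [t]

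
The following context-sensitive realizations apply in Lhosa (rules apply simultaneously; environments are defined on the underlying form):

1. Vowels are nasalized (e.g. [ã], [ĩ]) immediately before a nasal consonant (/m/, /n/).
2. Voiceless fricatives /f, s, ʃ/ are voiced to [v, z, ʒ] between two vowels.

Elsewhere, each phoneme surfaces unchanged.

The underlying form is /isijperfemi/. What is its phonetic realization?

[izijperfẽmi]

/i/ (word-initial): rule 1 targets it, but not before a nasal consonant → unchanged [i].
Rule 2 applies to /s/ (between /i/ and /i/: between two vowels) → [z].
/i/ (between /s/ and /j/): rule 1 targets it, but not before a nasal consonant → unchanged [i].
/j/ stays [j].
/p/ (between /j/ and /e/): no rule targets it → [p].
/e/ (between /p/ and /r/) is in the target of rule 1 but the environment (before a nasal consonant) is not met → [e].
/r/ stays [r].
/f/ — between /r/ and /e/; rule 2 does not apply here → [f].
/e/ meets the environment for rule 1 (before a nasal consonant) → [ẽ].
/m/ — not in any rule's target class → [m].
/i/ (word-final): rule 1 targets it, but not before a nasal consonant → unchanged [i].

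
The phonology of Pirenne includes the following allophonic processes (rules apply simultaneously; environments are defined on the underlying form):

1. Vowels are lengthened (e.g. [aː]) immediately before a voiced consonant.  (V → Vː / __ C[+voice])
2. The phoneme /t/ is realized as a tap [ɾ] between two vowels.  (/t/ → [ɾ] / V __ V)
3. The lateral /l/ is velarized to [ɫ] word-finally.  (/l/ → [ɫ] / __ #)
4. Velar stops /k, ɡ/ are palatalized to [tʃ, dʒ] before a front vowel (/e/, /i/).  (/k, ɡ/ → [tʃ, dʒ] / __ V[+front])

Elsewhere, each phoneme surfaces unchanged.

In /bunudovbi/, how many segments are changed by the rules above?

3

Segments that undergo a rule: /u/ → [uː] (rule 1); /u/ → [uː] (rule 1); /o/ → [oː] (rule 1).
All other segments surface unchanged.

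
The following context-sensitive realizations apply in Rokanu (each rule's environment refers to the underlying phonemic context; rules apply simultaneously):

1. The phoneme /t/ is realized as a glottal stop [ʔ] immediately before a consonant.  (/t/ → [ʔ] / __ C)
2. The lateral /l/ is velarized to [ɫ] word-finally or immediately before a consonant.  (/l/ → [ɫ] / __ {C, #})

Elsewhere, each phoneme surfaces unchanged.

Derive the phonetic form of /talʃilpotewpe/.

[taɫʃiɫpotewpe]

/t/ — word-initial; rule 1 does not apply here → [t].
/a/ (between /t/ and /l/): no rule targets it → [a].
/l/ meets the environment for rule 2 (word-finally or immediately before a consonant) → [ɫ].
/ʃ/ (between /l/ and /i/) is unaffected → [ʃ].
/i/ — not in any rule's target class → [i].
/l/ (between /i/ and /p/): word-finally or immediately before a consonant, so rule 2 applies → [ɫ].
/p/ — not in any rule's target class → [p].
/o/ stays [o].
/t/ (between /o/ and /e/) fails the environment for rule 1, so it stays [t].
/e/ — not in any rule's target class → [e].
/w/ (between /e/ and /p/): no rule targets it → [w].
/p/ — not in any rule's target class → [p].
/e/ (word-final): no rule targets it → [e].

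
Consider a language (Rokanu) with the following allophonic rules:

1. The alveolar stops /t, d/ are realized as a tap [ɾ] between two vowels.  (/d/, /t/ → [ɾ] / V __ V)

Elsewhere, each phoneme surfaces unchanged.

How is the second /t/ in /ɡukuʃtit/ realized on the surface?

/t/ (word-final) fails the environment for rule 1, so it stays [t].

[t]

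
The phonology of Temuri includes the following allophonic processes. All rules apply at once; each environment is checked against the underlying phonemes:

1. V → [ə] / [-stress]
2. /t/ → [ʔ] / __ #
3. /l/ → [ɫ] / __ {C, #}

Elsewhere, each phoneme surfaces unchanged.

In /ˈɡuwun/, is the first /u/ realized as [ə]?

No

/u/ (between /ɡ/ and /w/) is in the target of rule 1 but the environment (in an unstressed syllable) is not met → [u].
The actual realization is [u], not [ə].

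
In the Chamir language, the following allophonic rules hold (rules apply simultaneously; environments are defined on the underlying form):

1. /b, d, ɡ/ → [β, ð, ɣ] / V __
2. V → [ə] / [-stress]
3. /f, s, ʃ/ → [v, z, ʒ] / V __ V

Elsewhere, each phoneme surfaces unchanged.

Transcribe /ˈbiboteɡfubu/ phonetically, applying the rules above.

/b/ — word-initial; rule 1 does not apply here → [b].
/i/ (between /b/ and /b/) is in the target of rule 2 but the environment (in an unstressed syllable) is not met → [i].
/b/ (between /i/ and /o/) occurs immediately after a vowel → [β] by rule 1.
/o/ (between /b/ and /t/): in an unstressed syllable, so rule 2 applies → [ə].
/t/ stays [t].
/e/ meets the environment for rule 2 (in an unstressed syllable) → [ə].
/ɡ/ (between /e/ and /f/) occurs immediately after a vowel → [ɣ] by rule 1.
/f/ (between /ɡ/ and /u/) fails the environment for rule 3, so it stays [f].
/u/ (between /f/ and /b/) occurs in an unstressed syllable → [ə] by rule 2.
/b/ — between /u/ and /u/, immediately after a vowel — surfaces as [β] (rule 1).
/u/ meets the environment for rule 2 (in an unstressed syllable) → [ə].

[ˈbiβətəɣfəβə]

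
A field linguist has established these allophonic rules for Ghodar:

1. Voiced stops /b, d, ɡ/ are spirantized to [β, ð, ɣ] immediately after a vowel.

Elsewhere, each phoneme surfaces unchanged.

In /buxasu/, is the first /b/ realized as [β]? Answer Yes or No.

No

/b/ (word-initial) is in the target of rule 1 but the environment (immediately after a vowel) is not met → [b].
The actual realization is [b], not [β].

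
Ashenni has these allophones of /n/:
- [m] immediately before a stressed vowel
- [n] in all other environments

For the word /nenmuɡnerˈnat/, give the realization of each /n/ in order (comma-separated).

[n], [n], [n], [m]

Occurrence 1 (position 1): no conditioning environment matches → elsewhere allophone [n].
Occurrence 2 (position 3): no conditioning environment matches → elsewhere allophone [n].
Occurrence 3 (position 7): no conditioning environment matches → elsewhere allophone [n].
Occurrence 4 (position 10): immediately before a stressed vowel → [m].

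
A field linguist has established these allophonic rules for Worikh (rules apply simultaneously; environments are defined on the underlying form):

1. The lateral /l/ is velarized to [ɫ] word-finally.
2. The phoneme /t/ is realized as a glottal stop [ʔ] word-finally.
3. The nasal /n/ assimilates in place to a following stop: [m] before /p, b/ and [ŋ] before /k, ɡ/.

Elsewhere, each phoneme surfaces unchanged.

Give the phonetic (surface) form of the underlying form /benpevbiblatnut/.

Rule 3 applies to /n/ (between /e/ and /p/: before a labial or velar stop) → [m].
/l/ (between /b/ and /a/) fails the environment for rule 1, so it stays [l].
/t/ — between /a/ and /n/; rule 2 does not apply here → [t].
/n/ (between /t/ and /u/) is in the target of rule 3 but the environment (before a labial or velar stop) is not met → [n].
/t/ (word-final): word-finally, so rule 2 applies → [ʔ].

[bempevbiblatnuʔ]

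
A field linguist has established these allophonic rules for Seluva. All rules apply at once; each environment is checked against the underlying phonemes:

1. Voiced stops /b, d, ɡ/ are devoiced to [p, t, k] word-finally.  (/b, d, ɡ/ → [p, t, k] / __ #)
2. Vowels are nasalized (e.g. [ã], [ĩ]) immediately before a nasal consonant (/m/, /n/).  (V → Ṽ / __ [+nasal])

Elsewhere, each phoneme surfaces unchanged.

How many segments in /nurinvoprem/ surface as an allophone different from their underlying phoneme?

Segments that undergo a rule: /i/ → [ĩ] (rule 2); /e/ → [ẽ] (rule 2).
All other segments surface unchanged.

2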